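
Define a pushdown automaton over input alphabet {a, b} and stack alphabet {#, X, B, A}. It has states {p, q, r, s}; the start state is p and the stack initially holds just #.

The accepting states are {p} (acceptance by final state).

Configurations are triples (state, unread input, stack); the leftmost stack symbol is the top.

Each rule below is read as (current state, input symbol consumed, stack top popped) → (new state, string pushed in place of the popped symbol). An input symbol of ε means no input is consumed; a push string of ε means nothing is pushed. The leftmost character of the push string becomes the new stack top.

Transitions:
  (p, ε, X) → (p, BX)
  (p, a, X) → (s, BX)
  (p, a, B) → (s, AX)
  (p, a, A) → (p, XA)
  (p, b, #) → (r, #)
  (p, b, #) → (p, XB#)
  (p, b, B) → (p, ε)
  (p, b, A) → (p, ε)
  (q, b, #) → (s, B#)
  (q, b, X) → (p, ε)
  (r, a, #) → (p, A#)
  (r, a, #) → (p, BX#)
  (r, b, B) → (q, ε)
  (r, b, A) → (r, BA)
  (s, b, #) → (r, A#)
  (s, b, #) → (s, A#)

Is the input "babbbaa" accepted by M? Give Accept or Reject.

No computation consumes all input and reaches a final state.

Reject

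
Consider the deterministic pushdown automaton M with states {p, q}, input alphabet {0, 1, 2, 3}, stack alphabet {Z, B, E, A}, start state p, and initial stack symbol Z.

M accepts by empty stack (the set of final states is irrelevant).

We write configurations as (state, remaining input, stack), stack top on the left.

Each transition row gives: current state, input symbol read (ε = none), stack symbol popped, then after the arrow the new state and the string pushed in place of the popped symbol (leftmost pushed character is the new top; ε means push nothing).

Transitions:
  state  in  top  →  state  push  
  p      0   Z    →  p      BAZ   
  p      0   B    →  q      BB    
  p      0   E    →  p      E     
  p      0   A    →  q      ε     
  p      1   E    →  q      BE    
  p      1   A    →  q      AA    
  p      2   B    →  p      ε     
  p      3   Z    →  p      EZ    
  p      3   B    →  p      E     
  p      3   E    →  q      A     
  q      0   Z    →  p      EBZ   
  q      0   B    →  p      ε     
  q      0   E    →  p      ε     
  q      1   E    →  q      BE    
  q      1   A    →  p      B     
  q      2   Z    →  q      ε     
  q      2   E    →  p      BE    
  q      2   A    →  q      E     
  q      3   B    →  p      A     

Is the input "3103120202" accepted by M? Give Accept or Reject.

(p, 3103120202, Z)
  read 3, top Z: go to p, push EZ → (p, 103120202, EZ)
  read 1, top E: go to q, push BE → (q, 03120202, BEZ)
  read 0, top B: go to p, push ε → (p, 3120202, EZ)
  read 3, top E: go to q, push A → (q, 120202, AZ)
  read 1, top A: go to p, push B → (p, 20202, BZ)
  read 2, top B: go to p, push ε → (p, 0202, Z)
  read 0, top Z: go to p, push BAZ → (p, 202, BAZ)
  read 2, top B: go to p, push ε → (p, 02, AZ)
  read 0, top A: go to q, push ε → (q, 2, Z)
  read 2, top Z: go to q, push ε → (q, ε, ε)
All input consumed and the stack is empty.

Accept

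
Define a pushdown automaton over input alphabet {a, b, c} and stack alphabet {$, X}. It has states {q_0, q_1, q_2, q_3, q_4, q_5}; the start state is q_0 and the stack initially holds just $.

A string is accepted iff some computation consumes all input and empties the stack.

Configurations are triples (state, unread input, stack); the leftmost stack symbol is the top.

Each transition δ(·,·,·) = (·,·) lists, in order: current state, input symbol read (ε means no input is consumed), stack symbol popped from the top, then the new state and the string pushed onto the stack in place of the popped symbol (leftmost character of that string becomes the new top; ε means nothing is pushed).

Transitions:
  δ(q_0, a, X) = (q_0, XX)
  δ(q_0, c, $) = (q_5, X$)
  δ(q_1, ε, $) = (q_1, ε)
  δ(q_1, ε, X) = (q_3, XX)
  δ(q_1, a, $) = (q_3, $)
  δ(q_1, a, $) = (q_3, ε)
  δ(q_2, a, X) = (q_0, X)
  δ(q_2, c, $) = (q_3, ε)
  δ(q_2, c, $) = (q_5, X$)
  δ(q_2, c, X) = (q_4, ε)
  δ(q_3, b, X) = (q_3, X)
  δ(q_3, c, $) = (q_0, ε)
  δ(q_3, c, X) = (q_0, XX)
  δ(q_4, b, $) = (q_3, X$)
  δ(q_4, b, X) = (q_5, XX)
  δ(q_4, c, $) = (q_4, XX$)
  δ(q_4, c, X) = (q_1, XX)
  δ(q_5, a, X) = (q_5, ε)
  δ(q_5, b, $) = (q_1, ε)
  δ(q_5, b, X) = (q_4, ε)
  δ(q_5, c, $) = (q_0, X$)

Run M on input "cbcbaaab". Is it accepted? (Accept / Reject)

Accept

One accepting computation: (q_0, cbcbaaab, $) ⊢ (q_5, bcbaaab, X$) ⊢ (q_4, cbaaab, $) ⊢ (q_4, baaab, XX$) ⊢ (q_5, aaab, XXX$) ⊢ (q_5, aab, XX$) ⊢ (q_5, ab, X$) ⊢ (q_5, b, $) ⊢ (q_1, ε, ε)
All input consumed and the stack is empty.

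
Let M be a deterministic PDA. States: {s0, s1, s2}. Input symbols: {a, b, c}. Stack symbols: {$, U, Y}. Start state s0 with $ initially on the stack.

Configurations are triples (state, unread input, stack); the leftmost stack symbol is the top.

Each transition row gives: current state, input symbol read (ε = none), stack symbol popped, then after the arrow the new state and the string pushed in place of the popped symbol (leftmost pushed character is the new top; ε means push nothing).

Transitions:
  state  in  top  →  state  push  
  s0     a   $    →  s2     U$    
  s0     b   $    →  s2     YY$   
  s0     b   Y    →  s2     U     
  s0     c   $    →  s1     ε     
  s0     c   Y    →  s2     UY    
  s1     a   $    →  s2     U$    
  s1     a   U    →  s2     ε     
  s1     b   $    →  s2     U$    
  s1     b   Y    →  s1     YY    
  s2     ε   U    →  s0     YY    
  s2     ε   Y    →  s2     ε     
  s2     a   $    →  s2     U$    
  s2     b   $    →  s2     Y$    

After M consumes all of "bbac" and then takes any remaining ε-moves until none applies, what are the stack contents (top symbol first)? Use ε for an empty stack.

(s0, bbac, $)
  read b, top $: go to s2, push YY$ → (s2, bac, YY$)
  ε-move, top Y: go to s2, push ε → (s2, bac, Y$)
  ε-move, top Y: go to s2, push ε → (s2, bac, $)
  read b, top $: go to s2, push Y$ → (s2, ac, Y$)
  ε-move, top Y: go to s2, push ε → (s2, ac, $)
  read a, top $: go to s2, push U$ → (s2, c, U$)
  ε-move, top U: go to s0, push YY → (s0, c, YY$)
  read c, top Y: go to s2, push UY → (s2, ε, UYY$)
  ε-move, top U: go to s0, push YY → (s0, ε, YYYY$)
All input consumed in state s0 with stack YYYY$.

YYYY$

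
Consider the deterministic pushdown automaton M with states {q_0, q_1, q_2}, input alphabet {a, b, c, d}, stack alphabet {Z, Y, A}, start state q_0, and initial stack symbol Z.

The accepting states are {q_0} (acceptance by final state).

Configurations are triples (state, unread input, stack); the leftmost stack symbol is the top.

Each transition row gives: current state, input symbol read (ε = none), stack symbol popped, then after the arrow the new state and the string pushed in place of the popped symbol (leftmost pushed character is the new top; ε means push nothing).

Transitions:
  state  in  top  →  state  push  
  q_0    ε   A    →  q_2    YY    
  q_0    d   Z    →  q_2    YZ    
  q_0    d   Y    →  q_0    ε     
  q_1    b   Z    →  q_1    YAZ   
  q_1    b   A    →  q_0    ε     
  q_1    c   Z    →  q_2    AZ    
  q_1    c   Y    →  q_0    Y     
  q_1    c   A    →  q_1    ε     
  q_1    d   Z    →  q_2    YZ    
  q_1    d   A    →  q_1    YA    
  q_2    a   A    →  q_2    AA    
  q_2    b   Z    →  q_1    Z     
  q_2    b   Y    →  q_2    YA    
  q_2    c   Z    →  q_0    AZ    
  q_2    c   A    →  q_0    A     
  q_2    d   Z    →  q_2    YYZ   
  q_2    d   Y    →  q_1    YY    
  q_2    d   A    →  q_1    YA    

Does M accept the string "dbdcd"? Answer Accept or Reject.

(q_0, dbdcd, Z)
  read d, top Z: go to q_2, push YZ → (q_2, bdcd, YZ)
  read b, top Y: go to q_2, push YA → (q_2, dcd, YAZ)
  read d, top Y: go to q_1, push YY → (q_1, cd, YYAZ)
  read c, top Y: go to q_0, push Y → (q_0, d, YYAZ)
  read d, top Y: go to q_0, push ε → (q_0, ε, YAZ)
All input consumed; state q_0 ∈ F.

Accept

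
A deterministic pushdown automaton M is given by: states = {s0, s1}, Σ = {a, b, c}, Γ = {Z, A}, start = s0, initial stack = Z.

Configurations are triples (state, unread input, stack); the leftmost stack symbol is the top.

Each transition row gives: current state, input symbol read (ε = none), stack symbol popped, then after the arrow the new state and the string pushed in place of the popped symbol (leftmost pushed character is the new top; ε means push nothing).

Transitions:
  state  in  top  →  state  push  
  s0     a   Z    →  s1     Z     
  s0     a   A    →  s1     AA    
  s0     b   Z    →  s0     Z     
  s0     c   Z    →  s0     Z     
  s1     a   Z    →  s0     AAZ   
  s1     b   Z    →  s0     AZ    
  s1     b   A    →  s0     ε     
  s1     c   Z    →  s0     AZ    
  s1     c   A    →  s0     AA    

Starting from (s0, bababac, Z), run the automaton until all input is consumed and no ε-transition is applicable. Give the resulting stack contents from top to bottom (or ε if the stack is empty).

AAAZ

(s0, bababac, Z)
  read b, top Z: go to s0, push Z → (s0, ababac, Z)
  read a, top Z: go to s1, push Z → (s1, babac, Z)
  read b, top Z: go to s0, push AZ → (s0, abac, AZ)
  read a, top A: go to s1, push AA → (s1, bac, AAZ)
  read b, top A: go to s0, push ε → (s0, ac, AZ)
  read a, top A: go to s1, push AA → (s1, c, AAZ)
  read c, top A: go to s0, push AA → (s0, ε, AAAZ)
All input consumed in state s0 with stack AAAZ.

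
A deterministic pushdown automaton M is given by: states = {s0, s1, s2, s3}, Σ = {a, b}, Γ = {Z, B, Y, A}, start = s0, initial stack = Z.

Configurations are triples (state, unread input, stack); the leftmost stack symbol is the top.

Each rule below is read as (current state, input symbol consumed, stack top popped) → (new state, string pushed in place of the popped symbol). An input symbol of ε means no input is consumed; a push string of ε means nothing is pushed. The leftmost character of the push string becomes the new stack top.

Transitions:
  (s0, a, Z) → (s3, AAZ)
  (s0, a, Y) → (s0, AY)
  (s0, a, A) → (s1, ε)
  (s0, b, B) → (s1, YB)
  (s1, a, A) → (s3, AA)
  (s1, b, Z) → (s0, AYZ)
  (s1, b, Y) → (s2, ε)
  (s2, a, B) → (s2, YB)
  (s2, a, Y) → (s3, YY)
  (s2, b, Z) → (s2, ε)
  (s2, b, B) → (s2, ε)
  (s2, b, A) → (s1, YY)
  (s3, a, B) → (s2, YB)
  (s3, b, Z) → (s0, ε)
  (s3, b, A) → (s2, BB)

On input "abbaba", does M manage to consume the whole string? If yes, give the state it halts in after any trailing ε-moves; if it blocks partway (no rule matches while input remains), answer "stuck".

stuck

(s0, abbaba, Z)
  read a, top Z: go to s3, push AAZ → (s3, bbaba, AAZ)
  read b, top A: go to s2, push BB → (s2, baba, BBAZ)
  read b, top B: go to s2, push ε → (s2, aba, BAZ)
  read a, top B: go to s2, push YB → (s2, ba, YBAZ)
No transition for (s2, b, top Y); M blocks with input ba remaining.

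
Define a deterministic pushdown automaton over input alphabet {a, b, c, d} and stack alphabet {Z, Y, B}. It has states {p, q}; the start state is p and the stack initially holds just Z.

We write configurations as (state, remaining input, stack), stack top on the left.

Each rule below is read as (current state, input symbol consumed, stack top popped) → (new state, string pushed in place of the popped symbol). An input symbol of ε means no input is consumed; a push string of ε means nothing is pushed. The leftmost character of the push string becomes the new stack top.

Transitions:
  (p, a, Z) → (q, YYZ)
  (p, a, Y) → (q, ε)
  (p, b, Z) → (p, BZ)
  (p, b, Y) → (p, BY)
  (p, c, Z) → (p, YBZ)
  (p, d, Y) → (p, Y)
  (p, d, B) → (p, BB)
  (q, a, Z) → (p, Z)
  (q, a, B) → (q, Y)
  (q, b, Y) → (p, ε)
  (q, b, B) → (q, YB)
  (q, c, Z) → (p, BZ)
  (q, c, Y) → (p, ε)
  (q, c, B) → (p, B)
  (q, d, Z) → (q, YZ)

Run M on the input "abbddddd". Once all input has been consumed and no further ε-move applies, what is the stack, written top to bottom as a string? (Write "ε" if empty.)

(p, abbddddd, Z) ⊢ (q, bbddddd, YYZ) ⊢ (p, bddddd, YZ) ⊢ (p, ddddd, BYZ) ⊢ (p, dddd, BBYZ) ⊢ (p, ddd, BBBYZ) ⊢ (p, dd, BBBBYZ) ⊢ (p, d, BBBBBYZ) ⊢ (p, ε, BBBBBBYZ)
All input consumed in state p with stack BBBBBBYZ.

BBBBBBYZ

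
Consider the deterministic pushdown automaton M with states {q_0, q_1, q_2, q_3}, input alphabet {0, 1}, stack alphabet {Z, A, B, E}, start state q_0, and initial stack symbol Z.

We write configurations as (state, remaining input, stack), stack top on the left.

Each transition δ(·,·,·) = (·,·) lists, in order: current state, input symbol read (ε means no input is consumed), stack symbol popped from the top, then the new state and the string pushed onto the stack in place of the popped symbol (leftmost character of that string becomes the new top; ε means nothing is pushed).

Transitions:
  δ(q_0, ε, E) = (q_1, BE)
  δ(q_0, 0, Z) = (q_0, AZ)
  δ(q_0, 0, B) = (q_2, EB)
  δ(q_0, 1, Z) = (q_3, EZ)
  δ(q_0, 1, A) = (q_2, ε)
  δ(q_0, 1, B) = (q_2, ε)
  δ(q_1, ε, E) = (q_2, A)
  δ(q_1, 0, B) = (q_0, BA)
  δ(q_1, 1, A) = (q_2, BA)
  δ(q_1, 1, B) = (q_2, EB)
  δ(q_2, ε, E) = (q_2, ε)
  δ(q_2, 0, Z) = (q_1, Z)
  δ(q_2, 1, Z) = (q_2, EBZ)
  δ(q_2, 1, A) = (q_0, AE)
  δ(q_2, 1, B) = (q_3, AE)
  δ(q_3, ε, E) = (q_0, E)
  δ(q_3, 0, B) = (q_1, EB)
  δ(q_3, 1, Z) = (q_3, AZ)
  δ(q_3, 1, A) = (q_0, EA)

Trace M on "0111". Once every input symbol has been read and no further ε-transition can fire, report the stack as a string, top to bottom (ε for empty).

(q_0, 0111, Z)
  read 0, top Z: go to q_0, push AZ → (q_0, 111, AZ)
  read 1, top A: go to q_2, push ε → (q_2, 11, Z)
  read 1, top Z: go to q_2, push EBZ → (q_2, 1, EBZ)
  ε-move, top E: go to q_2, push ε → (q_2, 1, BZ)
  read 1, top B: go to q_3, push AE → (q_3, ε, AEZ)
All input consumed in state q_3 with stack AEZ.

AEZ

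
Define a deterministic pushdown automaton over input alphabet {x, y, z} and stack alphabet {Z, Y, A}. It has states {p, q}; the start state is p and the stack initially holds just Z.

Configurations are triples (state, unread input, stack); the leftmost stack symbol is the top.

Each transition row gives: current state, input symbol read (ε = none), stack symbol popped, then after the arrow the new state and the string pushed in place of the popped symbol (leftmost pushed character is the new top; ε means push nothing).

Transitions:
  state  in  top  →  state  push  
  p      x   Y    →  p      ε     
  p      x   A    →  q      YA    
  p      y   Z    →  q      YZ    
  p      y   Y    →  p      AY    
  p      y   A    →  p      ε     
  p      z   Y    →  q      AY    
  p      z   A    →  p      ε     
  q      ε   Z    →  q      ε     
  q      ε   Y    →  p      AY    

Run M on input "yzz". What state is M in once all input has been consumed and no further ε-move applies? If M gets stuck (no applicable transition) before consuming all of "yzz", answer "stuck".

q

(p, yzz, Z) ⊢ (q, zz, YZ) ⊢ (p, zz, AYZ) ⊢ (p, z, YZ) ⊢ (q, ε, AYZ)
All input consumed; M is in state q.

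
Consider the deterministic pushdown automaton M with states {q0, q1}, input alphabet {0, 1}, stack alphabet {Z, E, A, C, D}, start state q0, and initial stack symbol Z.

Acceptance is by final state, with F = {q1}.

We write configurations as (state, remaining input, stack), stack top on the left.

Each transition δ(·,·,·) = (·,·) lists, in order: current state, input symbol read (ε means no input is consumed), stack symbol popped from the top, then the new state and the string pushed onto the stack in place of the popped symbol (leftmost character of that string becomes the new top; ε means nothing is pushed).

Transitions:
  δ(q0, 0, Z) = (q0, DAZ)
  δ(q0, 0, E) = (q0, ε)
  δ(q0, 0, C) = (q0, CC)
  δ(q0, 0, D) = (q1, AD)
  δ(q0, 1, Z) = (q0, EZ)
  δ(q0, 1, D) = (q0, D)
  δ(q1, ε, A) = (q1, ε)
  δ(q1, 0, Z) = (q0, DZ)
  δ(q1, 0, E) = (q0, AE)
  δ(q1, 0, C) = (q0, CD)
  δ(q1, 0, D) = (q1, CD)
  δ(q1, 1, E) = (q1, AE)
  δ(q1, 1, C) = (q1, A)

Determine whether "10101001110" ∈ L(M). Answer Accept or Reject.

Accept

(q0, 10101001110, Z)
  read 1, top Z: go to q0, push EZ → (q0, 0101001110, EZ)
  read 0, top E: go to q0, push ε → (q0, 101001110, Z)
  read 1, top Z: go to q0, push EZ → (q0, 01001110, EZ)
  read 0, top E: go to q0, push ε → (q0, 1001110, Z)
  read 1, top Z: go to q0, push EZ → (q0, 001110, EZ)
  read 0, top E: go to q0, push ε → (q0, 01110, Z)
  read 0, top Z: go to q0, push DAZ → (q0, 1110, DAZ)
  read 1, top D: go to q0, push D → (q0, 110, DAZ)
  read 1, top D: go to q0, push D → (q0, 10, DAZ)
  read 1, top D: go to q0, push D → (q0, 0, DAZ)
  read 0, top D: go to q1, push AD → (q1, ε, ADAZ)
All input consumed; state q1 ∈ F.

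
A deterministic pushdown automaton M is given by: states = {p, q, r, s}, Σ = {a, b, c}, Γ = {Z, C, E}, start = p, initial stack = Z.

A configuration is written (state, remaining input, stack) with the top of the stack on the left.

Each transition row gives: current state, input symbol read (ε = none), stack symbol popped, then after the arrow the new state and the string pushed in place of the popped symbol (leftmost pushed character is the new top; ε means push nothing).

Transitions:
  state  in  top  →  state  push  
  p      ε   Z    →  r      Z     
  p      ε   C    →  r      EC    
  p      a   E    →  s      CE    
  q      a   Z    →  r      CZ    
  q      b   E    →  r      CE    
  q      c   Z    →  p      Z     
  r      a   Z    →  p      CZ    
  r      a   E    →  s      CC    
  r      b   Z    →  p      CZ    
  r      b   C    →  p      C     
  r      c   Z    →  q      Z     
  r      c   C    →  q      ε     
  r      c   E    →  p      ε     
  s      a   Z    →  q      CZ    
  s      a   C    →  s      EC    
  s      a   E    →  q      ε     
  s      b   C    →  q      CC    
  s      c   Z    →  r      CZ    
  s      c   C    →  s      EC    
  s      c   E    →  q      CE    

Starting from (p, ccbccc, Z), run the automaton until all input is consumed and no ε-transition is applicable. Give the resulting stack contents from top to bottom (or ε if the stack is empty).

(p, ccbccc, Z)
  ε-move, top Z: go to r, push Z → (r, ccbccc, Z)
  read c, top Z: go to q, push Z → (q, cbccc, Z)
  read c, top Z: go to p, push Z → (p, bccc, Z)
  ε-move, top Z: go to r, push Z → (r, bccc, Z)
  read b, top Z: go to p, push CZ → (p, ccc, CZ)
  ε-move, top C: go to r, push EC → (r, ccc, ECZ)
  read c, top E: go to p, push ε → (p, cc, CZ)
  ε-move, top C: go to r, push EC → (r, cc, ECZ)
  read c, top E: go to p, push ε → (p, c, CZ)
  ε-move, top C: go to r, push EC → (r, c, ECZ)
  read c, top E: go to p, push ε → (p, ε, CZ)
  ε-move, top C: go to r, push EC → (r, ε, ECZ)
All input consumed in state r with stack ECZ.

ECZ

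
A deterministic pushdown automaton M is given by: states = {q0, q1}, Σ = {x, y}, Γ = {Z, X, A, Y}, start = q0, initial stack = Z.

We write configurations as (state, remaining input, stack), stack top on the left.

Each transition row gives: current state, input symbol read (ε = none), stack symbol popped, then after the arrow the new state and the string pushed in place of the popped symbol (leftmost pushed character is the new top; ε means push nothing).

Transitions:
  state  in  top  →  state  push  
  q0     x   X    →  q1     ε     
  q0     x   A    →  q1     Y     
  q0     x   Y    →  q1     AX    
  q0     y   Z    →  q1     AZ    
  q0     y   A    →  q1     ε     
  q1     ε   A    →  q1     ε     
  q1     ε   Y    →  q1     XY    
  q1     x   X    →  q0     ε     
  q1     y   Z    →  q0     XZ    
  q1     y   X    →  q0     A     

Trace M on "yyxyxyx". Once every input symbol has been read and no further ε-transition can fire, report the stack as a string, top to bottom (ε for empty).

(q0, yyxyxyx, Z)
  read y, top Z: go to q1, push AZ → (q1, yxyxyx, AZ)
  ε-move, top A: go to q1, push ε → (q1, yxyxyx, Z)
  read y, top Z: go to q0, push XZ → (q0, xyxyx, XZ)
  read x, top X: go to q1, push ε → (q1, yxyx, Z)
  read y, top Z: go to q0, push XZ → (q0, xyx, XZ)
  read x, top X: go to q1, push ε → (q1, yx, Z)
  read y, top Z: go to q0, push XZ → (q0, x, XZ)
  read x, top X: go to q1, push ε → (q1, ε, Z)
All input consumed in state q1 with stack Z.

Z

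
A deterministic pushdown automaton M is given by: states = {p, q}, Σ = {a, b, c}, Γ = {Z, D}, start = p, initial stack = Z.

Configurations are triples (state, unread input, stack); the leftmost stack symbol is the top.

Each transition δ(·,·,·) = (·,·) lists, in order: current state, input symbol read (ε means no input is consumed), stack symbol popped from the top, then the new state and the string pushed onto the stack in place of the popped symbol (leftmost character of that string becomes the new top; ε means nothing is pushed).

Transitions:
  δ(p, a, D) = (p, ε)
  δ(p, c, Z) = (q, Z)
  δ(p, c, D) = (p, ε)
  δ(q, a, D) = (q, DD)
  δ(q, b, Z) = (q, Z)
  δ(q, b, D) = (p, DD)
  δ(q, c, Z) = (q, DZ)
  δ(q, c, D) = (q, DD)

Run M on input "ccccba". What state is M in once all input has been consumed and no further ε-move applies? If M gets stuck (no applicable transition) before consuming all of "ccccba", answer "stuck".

(p, ccccba, Z) ⊢ (q, cccba, Z) ⊢ (q, ccba, DZ) ⊢ (q, cba, DDZ) ⊢ (q, ba, DDDZ) ⊢ (p, a, DDDDZ) ⊢ (p, ε, DDDZ)
All input consumed; M is in state p.

p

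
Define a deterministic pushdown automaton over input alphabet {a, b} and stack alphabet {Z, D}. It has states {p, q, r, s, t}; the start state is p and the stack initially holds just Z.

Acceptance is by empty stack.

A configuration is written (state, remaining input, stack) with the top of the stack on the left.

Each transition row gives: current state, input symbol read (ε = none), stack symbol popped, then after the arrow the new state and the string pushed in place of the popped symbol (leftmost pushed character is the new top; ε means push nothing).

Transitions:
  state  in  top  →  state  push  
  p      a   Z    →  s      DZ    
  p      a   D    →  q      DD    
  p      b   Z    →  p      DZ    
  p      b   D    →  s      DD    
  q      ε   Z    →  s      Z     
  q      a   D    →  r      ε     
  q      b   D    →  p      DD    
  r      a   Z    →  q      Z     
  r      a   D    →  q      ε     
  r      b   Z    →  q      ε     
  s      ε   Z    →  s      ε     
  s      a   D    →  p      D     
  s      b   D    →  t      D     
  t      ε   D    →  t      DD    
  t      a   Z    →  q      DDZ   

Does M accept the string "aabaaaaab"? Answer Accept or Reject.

(p, aabaaaaab, Z)
  read a, top Z: go to s, push DZ → (s, abaaaaab, DZ)
  read a, top D: go to p, push D → (p, baaaaab, DZ)
  read b, top D: go to s, push DD → (s, aaaaab, DDZ)
  read a, top D: go to p, push D → (p, aaaab, DDZ)
  read a, top D: go to q, push DD → (q, aaab, DDDZ)
  read a, top D: go to r, push ε → (r, aab, DDZ)
  read a, top D: go to q, push ε → (q, ab, DZ)
  read a, top D: go to r, push ε → (r, b, Z)
  read b, top Z: go to q, push ε → (q, ε, ε)
All input consumed and the stack is empty.

Accept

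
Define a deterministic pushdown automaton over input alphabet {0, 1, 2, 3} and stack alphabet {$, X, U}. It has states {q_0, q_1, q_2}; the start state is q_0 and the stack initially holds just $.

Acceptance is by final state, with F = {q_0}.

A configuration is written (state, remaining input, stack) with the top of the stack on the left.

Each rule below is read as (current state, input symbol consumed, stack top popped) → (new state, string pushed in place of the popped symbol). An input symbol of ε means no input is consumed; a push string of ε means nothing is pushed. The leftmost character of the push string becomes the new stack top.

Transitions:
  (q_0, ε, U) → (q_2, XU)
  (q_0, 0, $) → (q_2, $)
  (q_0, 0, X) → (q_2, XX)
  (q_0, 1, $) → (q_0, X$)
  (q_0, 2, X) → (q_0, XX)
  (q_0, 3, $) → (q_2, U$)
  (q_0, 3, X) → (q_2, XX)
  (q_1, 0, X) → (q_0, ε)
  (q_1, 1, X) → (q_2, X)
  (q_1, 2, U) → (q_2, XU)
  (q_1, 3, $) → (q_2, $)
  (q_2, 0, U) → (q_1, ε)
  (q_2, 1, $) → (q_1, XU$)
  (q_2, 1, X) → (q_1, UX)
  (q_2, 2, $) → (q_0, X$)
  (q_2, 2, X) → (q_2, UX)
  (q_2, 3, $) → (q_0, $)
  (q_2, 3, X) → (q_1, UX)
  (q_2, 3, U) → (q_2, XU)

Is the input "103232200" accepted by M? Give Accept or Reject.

(q_0, 103232200, $)
  read 1, top $: go to q_0, push X$ → (q_0, 03232200, X$)
  read 0, top X: go to q_2, push XX → (q_2, 3232200, XX$)
  read 3, top X: go to q_1, push UX → (q_1, 232200, UXX$)
  read 2, top U: go to q_2, push XU → (q_2, 32200, XUXX$)
  read 3, top X: go to q_1, push UX → (q_1, 2200, UXUXX$)
  read 2, top U: go to q_2, push XU → (q_2, 200, XUXUXX$)
  read 2, top X: go to q_2, push UX → (q_2, 00, UXUXUXX$)
  read 0, top U: go to q_1, push ε → (q_1, 0, XUXUXX$)
  read 0, top X: go to q_0, push ε → (q_0, ε, UXUXX$)
All input consumed; state q_0 ∈ F.

Accept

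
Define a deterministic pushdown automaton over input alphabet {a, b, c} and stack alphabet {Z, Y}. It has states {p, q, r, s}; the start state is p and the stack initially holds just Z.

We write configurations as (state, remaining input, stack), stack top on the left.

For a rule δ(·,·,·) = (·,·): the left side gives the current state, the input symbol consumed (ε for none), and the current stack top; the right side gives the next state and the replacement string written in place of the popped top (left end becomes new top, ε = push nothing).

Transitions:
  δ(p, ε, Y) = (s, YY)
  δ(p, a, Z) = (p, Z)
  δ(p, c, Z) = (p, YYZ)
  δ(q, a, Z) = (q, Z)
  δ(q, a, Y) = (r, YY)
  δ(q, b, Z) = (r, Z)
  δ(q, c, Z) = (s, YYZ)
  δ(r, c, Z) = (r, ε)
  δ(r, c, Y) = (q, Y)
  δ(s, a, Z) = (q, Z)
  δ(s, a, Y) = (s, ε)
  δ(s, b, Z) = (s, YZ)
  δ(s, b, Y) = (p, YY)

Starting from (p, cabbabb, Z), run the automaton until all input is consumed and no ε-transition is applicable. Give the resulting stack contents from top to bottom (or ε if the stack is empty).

YYYYYYYYYZ

(p, cabbabb, Z)
  read c, top Z: go to p, push YYZ → (p, abbabb, YYZ)
  ε-move, top Y: go to s, push YY → (s, abbabb, YYYZ)
  read a, top Y: go to s, push ε → (s, bbabb, YYZ)
  read b, top Y: go to p, push YY → (p, babb, YYYZ)
  ε-move, top Y: go to s, push YY → (s, babb, YYYYZ)
  read b, top Y: go to p, push YY → (p, abb, YYYYYZ)
  ε-move, top Y: go to s, push YY → (s, abb, YYYYYYZ)
  read a, top Y: go to s, push ε → (s, bb, YYYYYZ)
  read b, top Y: go to p, push YY → (p, b, YYYYYYZ)
  ε-move, top Y: go to s, push YY → (s, b, YYYYYYYZ)
  read b, top Y: go to p, push YY → (p, ε, YYYYYYYYZ)
  ε-move, top Y: go to s, push YY → (s, ε, YYYYYYYYYZ)
All input consumed in state s with stack YYYYYYYYYZ.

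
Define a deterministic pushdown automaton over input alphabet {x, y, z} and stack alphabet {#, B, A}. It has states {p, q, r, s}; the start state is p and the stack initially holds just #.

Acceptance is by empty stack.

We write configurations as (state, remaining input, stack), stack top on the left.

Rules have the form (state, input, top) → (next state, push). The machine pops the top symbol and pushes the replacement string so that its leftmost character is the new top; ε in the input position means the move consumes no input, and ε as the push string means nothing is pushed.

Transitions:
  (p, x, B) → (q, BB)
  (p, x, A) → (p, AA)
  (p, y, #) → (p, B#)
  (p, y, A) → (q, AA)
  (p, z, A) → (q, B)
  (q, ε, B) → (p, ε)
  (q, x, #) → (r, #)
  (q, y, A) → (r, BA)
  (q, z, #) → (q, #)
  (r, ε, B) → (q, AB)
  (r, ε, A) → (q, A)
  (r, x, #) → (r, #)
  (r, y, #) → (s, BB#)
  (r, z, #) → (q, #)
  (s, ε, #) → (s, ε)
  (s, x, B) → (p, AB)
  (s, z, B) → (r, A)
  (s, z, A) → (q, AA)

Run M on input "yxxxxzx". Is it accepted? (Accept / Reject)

Reject

(p, yxxxxzx, #) ⊢ (p, xxxxzx, B#) ⊢ (q, xxxzx, BB#) ⊢ (p, xxxzx, B#) ⊢ (q, xxzx, BB#) ⊢ (p, xxzx, B#) ⊢ (q, xzx, BB#) ⊢ (p, xzx, B#) ⊢ (q, zx, BB#) ⊢ (p, zx, B#)
No transition applies at (p, zx, B#); input not fully consumed.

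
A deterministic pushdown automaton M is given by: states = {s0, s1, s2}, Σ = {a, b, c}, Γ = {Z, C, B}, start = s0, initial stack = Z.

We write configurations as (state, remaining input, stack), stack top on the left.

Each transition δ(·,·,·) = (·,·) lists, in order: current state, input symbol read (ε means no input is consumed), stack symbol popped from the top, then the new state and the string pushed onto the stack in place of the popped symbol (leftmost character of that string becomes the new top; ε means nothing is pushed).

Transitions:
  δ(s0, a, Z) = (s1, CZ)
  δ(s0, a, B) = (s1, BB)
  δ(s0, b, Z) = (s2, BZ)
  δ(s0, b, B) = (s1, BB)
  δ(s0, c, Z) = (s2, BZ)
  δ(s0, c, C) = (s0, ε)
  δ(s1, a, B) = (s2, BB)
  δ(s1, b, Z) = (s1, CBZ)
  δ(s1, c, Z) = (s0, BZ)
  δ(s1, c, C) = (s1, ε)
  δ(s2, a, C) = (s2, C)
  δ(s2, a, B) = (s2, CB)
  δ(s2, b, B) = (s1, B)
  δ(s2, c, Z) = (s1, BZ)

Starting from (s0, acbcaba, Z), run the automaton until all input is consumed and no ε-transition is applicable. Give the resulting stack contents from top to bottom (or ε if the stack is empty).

BBBZ

(s0, acbcaba, Z) ⊢ (s1, cbcaba, CZ) ⊢ (s1, bcaba, Z) ⊢ (s1, caba, CBZ) ⊢ (s1, aba, BZ) ⊢ (s2, ba, BBZ) ⊢ (s1, a, BBZ) ⊢ (s2, ε, BBBZ)
All input consumed in state s2 with stack BBBZ.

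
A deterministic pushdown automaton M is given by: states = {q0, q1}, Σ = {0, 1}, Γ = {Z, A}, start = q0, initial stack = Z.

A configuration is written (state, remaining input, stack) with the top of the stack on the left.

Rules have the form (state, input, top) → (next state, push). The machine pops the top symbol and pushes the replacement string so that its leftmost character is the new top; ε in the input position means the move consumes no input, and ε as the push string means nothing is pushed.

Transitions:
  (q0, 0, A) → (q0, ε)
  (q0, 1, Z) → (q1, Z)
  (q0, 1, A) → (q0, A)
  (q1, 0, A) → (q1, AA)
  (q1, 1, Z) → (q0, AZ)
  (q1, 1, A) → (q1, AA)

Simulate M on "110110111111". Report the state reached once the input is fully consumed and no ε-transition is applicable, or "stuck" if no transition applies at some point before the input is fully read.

(q0, 110110111111, Z)
  read 1, top Z: go to q1, push Z → (q1, 10110111111, Z)
  read 1, top Z: go to q0, push AZ → (q0, 0110111111, AZ)
  read 0, top A: go to q0, push ε → (q0, 110111111, Z)
  read 1, top Z: go to q1, push Z → (q1, 10111111, Z)
  read 1, top Z: go to q0, push AZ → (q0, 0111111, AZ)
  read 0, top A: go to q0, push ε → (q0, 111111, Z)
  read 1, top Z: go to q1, push Z → (q1, 11111, Z)
  read 1, top Z: go to q0, push AZ → (q0, 1111, AZ)
  read 1, top A: go to q0, push A → (q0, 111, AZ)
  read 1, top A: go to q0, push A → (q0, 11, AZ)
  read 1, top A: go to q0, push A → (q0, 1, AZ)
  read 1, top A: go to q0, push A → (q0, ε, AZ)
All input consumed; M is in state q0.

q0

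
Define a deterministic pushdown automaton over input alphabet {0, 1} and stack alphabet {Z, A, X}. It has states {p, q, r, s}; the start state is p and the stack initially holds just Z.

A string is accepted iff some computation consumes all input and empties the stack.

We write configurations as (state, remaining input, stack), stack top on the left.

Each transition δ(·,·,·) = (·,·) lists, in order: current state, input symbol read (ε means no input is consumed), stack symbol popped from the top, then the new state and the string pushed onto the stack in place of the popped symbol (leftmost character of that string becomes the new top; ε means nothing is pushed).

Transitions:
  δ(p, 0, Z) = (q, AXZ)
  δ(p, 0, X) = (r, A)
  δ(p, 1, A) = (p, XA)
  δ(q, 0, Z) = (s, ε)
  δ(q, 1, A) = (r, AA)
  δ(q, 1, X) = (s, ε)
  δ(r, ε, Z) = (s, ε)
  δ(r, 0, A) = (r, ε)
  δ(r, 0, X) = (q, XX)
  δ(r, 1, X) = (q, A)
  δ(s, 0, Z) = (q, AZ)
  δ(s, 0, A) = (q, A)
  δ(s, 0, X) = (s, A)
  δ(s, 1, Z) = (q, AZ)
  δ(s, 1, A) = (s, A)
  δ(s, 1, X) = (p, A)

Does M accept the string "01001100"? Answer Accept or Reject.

Accept

(p, 01001100, Z)
  read 0, top Z: go to q, push AXZ → (q, 1001100, AXZ)
  read 1, top A: go to r, push AA → (r, 001100, AAXZ)
  read 0, top A: go to r, push ε → (r, 01100, AXZ)
  read 0, top A: go to r, push ε → (r, 1100, XZ)
  read 1, top X: go to q, push A → (q, 100, AZ)
  read 1, top A: go to r, push AA → (r, 00, AAZ)
  read 0, top A: go to r, push ε → (r, 0, AZ)
  read 0, top A: go to r, push ε → (r, ε, Z)
  ε-move, top Z: go to s, push ε → (s, ε, ε)
All input consumed and the stack is empty.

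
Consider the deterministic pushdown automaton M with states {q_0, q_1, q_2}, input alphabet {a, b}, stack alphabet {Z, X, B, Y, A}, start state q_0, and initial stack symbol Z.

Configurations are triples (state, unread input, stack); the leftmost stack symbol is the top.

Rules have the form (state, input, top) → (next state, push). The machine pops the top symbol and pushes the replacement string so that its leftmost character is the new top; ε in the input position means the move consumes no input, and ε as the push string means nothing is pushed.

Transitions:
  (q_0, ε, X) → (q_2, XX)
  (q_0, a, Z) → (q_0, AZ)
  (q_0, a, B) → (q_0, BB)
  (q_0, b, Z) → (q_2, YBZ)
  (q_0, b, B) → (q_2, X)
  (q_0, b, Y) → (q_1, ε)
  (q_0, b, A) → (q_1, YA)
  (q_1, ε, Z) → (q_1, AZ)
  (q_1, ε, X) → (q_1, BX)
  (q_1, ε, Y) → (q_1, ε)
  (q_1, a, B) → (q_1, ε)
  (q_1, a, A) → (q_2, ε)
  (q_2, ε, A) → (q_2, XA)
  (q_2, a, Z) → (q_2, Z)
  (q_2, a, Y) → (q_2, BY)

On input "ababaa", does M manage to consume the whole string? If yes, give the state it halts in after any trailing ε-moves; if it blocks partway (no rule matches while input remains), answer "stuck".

stuck

(q_0, ababaa, Z)
  read a, top Z: go to q_0, push AZ → (q_0, babaa, AZ)
  read b, top A: go to q_1, push YA → (q_1, abaa, YAZ)
  ε-move, top Y: go to q_1, push ε → (q_1, abaa, AZ)
  read a, top A: go to q_2, push ε → (q_2, baa, Z)
No transition for (q_2, b, top Z); M blocks with input baa remaining.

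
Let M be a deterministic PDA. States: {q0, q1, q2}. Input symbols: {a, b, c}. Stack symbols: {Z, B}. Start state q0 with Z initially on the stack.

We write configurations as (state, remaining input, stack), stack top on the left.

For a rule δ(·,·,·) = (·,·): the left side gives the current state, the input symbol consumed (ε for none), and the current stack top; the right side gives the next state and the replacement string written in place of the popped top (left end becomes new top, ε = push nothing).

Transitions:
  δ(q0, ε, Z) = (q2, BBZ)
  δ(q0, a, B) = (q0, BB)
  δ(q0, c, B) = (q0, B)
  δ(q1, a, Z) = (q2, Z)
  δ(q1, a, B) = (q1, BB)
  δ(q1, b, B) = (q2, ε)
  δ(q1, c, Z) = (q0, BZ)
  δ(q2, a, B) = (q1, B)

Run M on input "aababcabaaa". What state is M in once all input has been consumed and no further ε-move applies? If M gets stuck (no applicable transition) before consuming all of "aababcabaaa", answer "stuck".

(q0, aababcabaaa, Z) ⊢ (q2, aababcabaaa, BBZ) ⊢ (q1, ababcabaaa, BBZ) ⊢ (q1, babcabaaa, BBBZ) ⊢ (q2, abcabaaa, BBZ) ⊢ (q1, bcabaaa, BBZ) ⊢ (q2, cabaaa, BZ)
No transition for (q2, c, top B); M blocks with input cabaaa remaining.

stuck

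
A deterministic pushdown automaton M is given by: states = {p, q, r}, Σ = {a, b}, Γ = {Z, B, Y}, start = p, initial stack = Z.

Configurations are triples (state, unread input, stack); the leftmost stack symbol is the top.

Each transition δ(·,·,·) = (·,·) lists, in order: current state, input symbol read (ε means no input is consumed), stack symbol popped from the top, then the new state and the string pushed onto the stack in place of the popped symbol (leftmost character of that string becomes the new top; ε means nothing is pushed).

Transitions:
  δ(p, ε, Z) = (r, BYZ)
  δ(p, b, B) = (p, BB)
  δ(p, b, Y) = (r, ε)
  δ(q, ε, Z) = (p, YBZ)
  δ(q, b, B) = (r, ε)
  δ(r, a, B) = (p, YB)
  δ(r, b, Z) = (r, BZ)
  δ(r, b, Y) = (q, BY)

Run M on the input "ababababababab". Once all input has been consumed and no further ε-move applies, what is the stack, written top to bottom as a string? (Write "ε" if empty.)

BYZ

(p, ababababababab, Z)
  ε-move, top Z: go to r, push BYZ → (r, ababababababab, BYZ)
  read a, top B: go to p, push YB → (p, babababababab, YBYZ)
  read b, top Y: go to r, push ε → (r, abababababab, BYZ)
  read a, top B: go to p, push YB → (p, bababababab, YBYZ)
  read b, top Y: go to r, push ε → (r, ababababab, BYZ)
  read a, top B: go to p, push YB → (p, babababab, YBYZ)
  read b, top Y: go to r, push ε → (r, abababab, BYZ)
  read a, top B: go to p, push YB → (p, bababab, YBYZ)
  read b, top Y: go to r, push ε → (r, ababab, BYZ)
  read a, top B: go to p, push YB → (p, babab, YBYZ)
  read b, top Y: go to r, push ε → (r, abab, BYZ)
  read a, top B: go to p, push YB → (p, bab, YBYZ)
  read b, top Y: go to r, push ε → (r, ab, BYZ)
  read a, top B: go to p, push YB → (p, b, YBYZ)
  read b, top Y: go to r, push ε → (r, ε, BYZ)
All input consumed in state r with stack BYZ.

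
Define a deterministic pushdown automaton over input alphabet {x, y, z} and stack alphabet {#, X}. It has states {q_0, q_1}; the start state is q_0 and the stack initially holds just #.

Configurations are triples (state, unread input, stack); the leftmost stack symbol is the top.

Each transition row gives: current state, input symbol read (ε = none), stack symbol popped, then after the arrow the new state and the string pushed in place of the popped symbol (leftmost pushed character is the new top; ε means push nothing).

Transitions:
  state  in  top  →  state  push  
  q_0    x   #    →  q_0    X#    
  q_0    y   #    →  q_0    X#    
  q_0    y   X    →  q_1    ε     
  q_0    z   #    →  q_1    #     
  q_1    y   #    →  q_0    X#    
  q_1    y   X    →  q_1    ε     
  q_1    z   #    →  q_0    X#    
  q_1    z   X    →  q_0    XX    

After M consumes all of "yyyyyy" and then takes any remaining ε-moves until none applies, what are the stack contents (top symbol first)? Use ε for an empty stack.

#

(q_0, yyyyyy, #)
  read y, top #: go to q_0, push X# → (q_0, yyyyy, X#)
  read y, top X: go to q_1, push ε → (q_1, yyyy, #)
  read y, top #: go to q_0, push X# → (q_0, yyy, X#)
  read y, top X: go to q_1, push ε → (q_1, yy, #)
  read y, top #: go to q_0, push X# → (q_0, y, X#)
  read y, top X: go to q_1, push ε → (q_1, ε, #)
All input consumed in state q_1 with stack #.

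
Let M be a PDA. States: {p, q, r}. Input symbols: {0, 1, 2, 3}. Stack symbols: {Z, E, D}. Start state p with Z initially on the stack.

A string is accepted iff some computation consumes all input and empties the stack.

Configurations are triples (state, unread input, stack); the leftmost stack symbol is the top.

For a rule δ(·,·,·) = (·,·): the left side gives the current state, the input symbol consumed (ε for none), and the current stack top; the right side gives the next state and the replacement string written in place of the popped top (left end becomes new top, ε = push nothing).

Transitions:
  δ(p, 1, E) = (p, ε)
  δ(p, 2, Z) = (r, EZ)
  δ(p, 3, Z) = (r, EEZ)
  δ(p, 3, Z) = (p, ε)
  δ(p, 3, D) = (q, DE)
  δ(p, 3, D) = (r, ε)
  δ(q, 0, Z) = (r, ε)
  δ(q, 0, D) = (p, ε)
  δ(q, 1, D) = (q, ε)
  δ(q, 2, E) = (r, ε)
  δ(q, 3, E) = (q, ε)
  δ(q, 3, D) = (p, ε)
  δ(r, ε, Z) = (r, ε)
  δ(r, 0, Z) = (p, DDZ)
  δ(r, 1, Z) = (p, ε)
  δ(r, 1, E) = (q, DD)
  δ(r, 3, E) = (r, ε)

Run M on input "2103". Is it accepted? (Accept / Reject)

Accept

One accepting computation: (p, 2103, Z) ⊢ (r, 103, EZ) ⊢ (q, 03, DDZ) ⊢ (p, 3, DZ) ⊢ (r, ε, Z) ⊢ (r, ε, ε)
All input consumed and the stack is empty.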